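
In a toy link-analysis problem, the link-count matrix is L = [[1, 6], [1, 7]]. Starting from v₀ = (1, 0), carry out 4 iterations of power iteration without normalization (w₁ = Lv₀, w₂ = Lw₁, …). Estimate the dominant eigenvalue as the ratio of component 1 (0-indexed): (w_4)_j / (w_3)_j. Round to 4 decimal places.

w1 = Lv₀ = (1·1 + 6·0; 1·1 + 7·0) = (1, 1)
w2 = Lw1 = (1·1 + 6·1; 1·1 + 7·1) = (7, 8)
w3 = Lw2 = (55, 63)
w4 = Lw3 = (433, 496)
Ratio at component: 496 / 63 = 7.8730

λ ≈ 7.8730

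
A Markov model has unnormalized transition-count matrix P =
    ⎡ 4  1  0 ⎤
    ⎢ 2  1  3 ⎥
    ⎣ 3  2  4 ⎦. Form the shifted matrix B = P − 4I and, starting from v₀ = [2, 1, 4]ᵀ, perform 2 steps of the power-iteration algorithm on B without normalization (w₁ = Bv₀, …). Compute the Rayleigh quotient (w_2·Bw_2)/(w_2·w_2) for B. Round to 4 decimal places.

B = P − 4I has rows (0, 1, 0); (2, -3, 3); (3, 2, 0)
w1 = Bv₀ = (0·2 + 1·1 + 0·4; 2·2 + (-3)·1 + 3·4; 3·2 + 2·1 + 0·4) = (1, 13, 8)
w2 = Bw1 = (0·1 + 1·13 + 0·8; 2·1 + (-3)·13 + 3·8; 3·1 + 2·13 + 0·8) = (13, -13, 29)
Bw2 = (-13, 152, 13)
w2·Bw2 = -1768; w2·w2 = 1179; μ ≈ -1768/1179 = -1.4996

μ ≈ -1.4996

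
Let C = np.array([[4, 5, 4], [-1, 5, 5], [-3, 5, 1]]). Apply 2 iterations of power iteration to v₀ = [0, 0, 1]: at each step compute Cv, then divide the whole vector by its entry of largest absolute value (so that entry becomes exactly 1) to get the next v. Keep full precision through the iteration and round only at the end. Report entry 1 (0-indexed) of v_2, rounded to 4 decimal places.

0.5778

Cv0 = (4.00000, 5.00000, 1.00000); divide by 5.00000 → v1 = (0.80000, 1.00000, 0.20000)
Cv1 = (9.00000, 5.20000, 2.80000); divide by 9.00000 → v2 = (1.00000, 0.57778, 0.31111)
Requested entry of v2: 26/45 = 0.5778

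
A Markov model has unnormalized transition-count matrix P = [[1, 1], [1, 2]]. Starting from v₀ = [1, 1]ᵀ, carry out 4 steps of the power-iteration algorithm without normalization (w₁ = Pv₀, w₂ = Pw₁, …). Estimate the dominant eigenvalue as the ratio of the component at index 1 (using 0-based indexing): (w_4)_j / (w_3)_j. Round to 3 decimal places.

w1 = Pv₀ = (1·1 + 1·1; 1·1 + 2·1) = (2, 3)
w2 = Pw1 = (1·2 + 1·3; 1·2 + 2·3) = (5, 8)
w3 = Pw2 = (13, 21)
w4 = Pw3 = (34, 55)
Ratio at component: 55 / 21 = 2.619

2.619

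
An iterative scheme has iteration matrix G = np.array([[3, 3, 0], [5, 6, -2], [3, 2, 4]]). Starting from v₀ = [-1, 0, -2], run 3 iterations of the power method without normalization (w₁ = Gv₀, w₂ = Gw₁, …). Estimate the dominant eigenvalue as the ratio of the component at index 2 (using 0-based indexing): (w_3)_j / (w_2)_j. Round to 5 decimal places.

w1 = Gv₀ = (3·(-1) + 3·0 + 0·(-2); 5·(-1) + 6·0 + (-2)·(-2); 3·(-1) + 2·0 + 4·(-2)) = (-3, -1, -11)
w2 = Gw1 = (3·(-3) + 3·(-1) + 0·(-11); 5·(-3) + 6·(-1) + (-2)·(-11); 3·(-3) + 2·(-1) + 4·(-11)) = (-12, 1, -55)
w3 = Gw2 = (-33, 56, -254)
Ratio at component: -254 / -55 = 4.61818

λ ≈ 4.61818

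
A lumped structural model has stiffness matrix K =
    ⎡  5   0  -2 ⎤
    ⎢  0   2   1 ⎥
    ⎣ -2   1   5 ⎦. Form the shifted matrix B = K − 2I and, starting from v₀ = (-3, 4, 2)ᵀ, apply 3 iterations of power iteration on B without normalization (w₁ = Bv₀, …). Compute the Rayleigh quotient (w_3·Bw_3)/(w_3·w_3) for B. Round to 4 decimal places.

μ ≈ 5.1004

B = K − 2I has rows (3, 0, -2); (0, 0, 1); (-2, 1, 3)
w1 = Bv₀ = (3·(-3) + 0·4 + (-2)·2; 0·(-3) + 0·4 + 1·2; (-2)·(-3) + 1·4 + 3·2) = (-13, 2, 16)
w2 = Bw1 = (3·(-13) + 0·2 + (-2)·16; 0·(-13) + 0·2 + 1·16; (-2)·(-13) + 1·2 + 3·16) = (-71, 16, 76)
w3 = Bw2 = (-365, 76, 386)
Bw3 = (-1867, 386, 1964)
w3·Bw3 = 1468895; w3·w3 = 287997; μ ≈ 1468895/287997 = 5.1004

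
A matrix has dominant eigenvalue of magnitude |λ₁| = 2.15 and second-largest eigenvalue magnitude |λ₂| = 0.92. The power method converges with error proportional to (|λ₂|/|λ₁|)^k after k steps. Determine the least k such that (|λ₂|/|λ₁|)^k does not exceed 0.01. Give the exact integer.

6

|λ₂/λ₁| = 0.92/2.15 = 0.42791
Need k ≥ ln(0.01) / ln(0.42791) = -4.6052 / -0.8488 ≈ 5.425
Smallest integer k satisfying the bound: 6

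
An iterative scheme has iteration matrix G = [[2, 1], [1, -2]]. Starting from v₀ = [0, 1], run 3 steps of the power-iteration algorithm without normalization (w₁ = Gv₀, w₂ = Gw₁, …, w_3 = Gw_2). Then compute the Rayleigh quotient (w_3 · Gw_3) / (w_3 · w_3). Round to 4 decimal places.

λ ≈ -2.0000

w1 = Gv₀ = (2·0 + 1·1; 1·0 + (-2)·1) = (1, -2)
w2 = Gw1 = (2·1 + 1·(-2); 1·1 + (-2)·(-2)) = (0, 5)
w3 = Gw2 = (5, -10)
Gw3 = (0, 25)
w3·Gw3 = 5·0 + (-10)·25 = -250; w3·w3 = 5·5 + (-10)·(-10) = 125
λ ≈ -250/125 = -2.0000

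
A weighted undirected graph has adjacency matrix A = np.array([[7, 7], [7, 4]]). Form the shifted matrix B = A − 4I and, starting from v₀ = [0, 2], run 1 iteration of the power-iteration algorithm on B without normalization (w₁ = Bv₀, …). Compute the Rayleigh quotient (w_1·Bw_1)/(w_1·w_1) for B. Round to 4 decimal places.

B = A − 4I has rows (3, 7); (7, 0)
w1 = Bv₀ = (3·0 + 7·2; 7·0 + 0·2) = (14, 0)
Bw1 = (42, 98)
w1·Bw1 = 588; w1·w1 = 196; μ ≈ 588/196 = 3.0000

μ ≈ 3.0000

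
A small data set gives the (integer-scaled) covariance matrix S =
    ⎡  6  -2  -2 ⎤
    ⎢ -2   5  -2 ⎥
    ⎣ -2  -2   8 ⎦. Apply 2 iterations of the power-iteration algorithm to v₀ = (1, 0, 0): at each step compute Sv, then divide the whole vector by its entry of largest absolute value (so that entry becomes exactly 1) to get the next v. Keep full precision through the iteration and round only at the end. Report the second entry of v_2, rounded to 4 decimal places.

-0.4091

Sv0 = (6.00000, -2.00000, -2.00000); divide by 6.00000 → v1 = (1.00000, -0.33333, -0.33333)
Sv1 = (7.33333, -3.00000, -4.00000); divide by 7.33333 → v2 = (1.00000, -0.40909, -0.54545)
Requested entry of v2: -18/44 = -0.4091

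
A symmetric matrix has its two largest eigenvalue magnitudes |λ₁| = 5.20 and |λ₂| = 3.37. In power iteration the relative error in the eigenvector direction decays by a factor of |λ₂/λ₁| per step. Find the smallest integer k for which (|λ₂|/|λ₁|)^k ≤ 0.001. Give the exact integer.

16

|λ₂/λ₁| = 3.37/5.20 = 0.64808
Need k ≥ ln(0.001) / ln(0.64808) = -6.9078 / -0.4337 ≈ 15.926
Smallest integer k satisfying the bound: 16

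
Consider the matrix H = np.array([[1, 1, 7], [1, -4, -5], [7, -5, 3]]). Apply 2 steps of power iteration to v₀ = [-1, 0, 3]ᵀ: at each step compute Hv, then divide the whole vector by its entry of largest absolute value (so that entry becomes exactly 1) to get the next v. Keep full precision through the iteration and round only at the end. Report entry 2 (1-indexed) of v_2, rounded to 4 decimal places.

0.3274

Hv0 = (20.00000, -16.00000, 2.00000); divide by 20.00000 → v1 = (1.00000, -0.80000, 0.10000)
Hv1 = (0.90000, 3.70000, 11.30000); divide by 11.30000 → v2 = (0.07965, 0.32743, 1.00000)
Requested entry of v2: 74/226 = 0.3274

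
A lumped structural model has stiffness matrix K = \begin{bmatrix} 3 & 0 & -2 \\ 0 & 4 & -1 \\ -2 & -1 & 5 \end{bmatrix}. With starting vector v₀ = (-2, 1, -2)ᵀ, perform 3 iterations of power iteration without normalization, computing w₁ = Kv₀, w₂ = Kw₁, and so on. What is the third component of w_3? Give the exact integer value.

w1 = Kv₀ = (3·(-2) + 0·1 + (-2)·(-2); 0·(-2) + 4·1 + (-1)·(-2); (-2)·(-2) + (-1)·1 + 5·(-2)) = (-2, 6, -7)
w2 = Kw1 = (3·(-2) + 0·6 + (-2)·(-7); 0·(-2) + 4·6 + (-1)·(-7); (-2)·(-2) + (-1)·6 + 5·(-7)) = (8, 31, -37)
w3 = Kw2 = (98, 161, -232)
The requested component of w3 is -232.

-232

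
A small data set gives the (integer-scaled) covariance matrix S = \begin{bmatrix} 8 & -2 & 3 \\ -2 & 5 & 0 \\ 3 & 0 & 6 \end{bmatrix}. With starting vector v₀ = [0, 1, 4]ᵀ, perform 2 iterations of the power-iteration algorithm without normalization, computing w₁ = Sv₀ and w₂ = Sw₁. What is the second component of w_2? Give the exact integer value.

w1 = Sv₀ = (8·0 + (-2)·1 + 3·4; (-2)·0 + 5·1 + 0·4; 3·0 + 0·1 + 6·4) = (10, 5, 24)
w2 = Sw1 = (8·10 + (-2)·5 + 3·24; (-2)·10 + 5·5 + 0·24; 3·10 + 0·5 + 6·24) = (142, 5, 174)
The requested component of w2 is 5.

5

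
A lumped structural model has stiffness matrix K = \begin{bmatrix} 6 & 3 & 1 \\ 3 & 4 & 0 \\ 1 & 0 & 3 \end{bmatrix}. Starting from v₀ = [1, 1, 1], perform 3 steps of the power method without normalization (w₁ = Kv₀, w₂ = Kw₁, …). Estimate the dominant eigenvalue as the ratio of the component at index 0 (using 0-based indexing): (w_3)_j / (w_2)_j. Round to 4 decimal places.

λ ≈ 8.3059

w1 = Kv₀ = (6·1 + 3·1 + 1·1; 3·1 + 4·1 + 0·1; 1·1 + 0·1 + 3·1) = (10, 7, 4)
w2 = Kw1 = (6·10 + 3·7 + 1·4; 3·10 + 4·7 + 0·4; 1·10 + 0·7 + 3·4) = (85, 58, 22)
w3 = Kw2 = (706, 487, 151)
Ratio at component: 706 / 85 = 8.3059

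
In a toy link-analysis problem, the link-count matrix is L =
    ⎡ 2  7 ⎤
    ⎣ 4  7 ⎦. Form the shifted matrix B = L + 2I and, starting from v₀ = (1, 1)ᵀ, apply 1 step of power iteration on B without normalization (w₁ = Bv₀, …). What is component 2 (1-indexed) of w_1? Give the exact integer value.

B = L + 2I has rows (4, 7); (4, 9)
w1 = Bv₀ = (4·1 + 7·1; 4·1 + 9·1) = (11, 13)
Requested component of w1: 13

13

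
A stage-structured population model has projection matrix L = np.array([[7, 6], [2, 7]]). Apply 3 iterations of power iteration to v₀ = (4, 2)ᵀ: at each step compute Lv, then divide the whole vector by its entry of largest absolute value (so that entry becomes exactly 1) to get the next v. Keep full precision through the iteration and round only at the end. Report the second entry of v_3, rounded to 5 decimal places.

0.57416

Lv0 = (40.000000, 22.000000); divide by 40.000000 → v1 = (1.000000, 0.550000)
Lv1 = (10.300000, 5.850000); divide by 10.300000 → v2 = (1.000000, 0.567961)
Lv2 = (10.407767, 5.975728); divide by 10.407767 → v3 = (1.000000, 0.574160)
Requested entry of v3: 2462/4288 = 0.57416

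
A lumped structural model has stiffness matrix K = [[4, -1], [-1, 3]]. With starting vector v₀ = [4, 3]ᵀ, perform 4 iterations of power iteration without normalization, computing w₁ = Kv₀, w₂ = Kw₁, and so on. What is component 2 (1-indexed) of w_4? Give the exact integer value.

w1 = Kv₀ = (13, 5)
w2 = Kw1 = (47, 2)
w3 = Kw2 = (186, -41)
w4 = Kw3 = (785, -309)
The requested component of w4 is -309.

-309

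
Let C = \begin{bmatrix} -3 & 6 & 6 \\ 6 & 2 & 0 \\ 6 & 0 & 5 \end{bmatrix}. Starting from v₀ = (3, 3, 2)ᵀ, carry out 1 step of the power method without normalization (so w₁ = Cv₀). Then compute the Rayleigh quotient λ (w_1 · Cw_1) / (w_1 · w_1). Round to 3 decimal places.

w1 = Cv₀ = (21, 24, 28)
Cw1 = (249, 174, 266)
w1·Cw1 = 21·249 + 24·174 + 28·266 = 16853; w1·w1 = 21·21 + 24·24 + 28·28 = 1801
λ ≈ 16853/1801 = 9.358

λ ≈ 9.358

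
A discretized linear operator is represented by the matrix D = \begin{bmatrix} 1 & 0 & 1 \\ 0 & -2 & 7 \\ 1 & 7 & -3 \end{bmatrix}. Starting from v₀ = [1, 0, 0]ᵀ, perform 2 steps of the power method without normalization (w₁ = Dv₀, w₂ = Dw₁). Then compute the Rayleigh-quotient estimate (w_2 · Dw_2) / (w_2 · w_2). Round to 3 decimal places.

-5.439

w1 = Dv₀ = (1·1 + 0·0 + 1·0; 0·1 + (-2)·0 + 7·0; 1·1 + 7·0 + (-3)·0) = (1, 0, 1)
w2 = Dw1 = (1·1 + 0·0 + 1·1; 0·1 + (-2)·0 + 7·1; 1·1 + 7·0 + (-3)·1) = (2, 7, -2)
Dw2 = (0, -28, 57)
w2·Dw2 = 2·0 + 7·(-28) + (-2)·57 = -310; w2·w2 = 2·2 + 7·7 + (-2)·(-2) = 57
λ ≈ -310/57 = -5.439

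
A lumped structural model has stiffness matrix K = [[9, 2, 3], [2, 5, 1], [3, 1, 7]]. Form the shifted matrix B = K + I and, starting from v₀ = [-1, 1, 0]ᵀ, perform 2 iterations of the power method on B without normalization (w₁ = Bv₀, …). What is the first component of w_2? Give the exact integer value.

-78

B = K + I has rows (10, 2, 3); (2, 6, 1); (3, 1, 8)
w1 = Bv₀ = (10·(-1) + 2·1 + 3·0; 2·(-1) + 6·1 + 1·0; 3·(-1) + 1·1 + 8·0) = (-8, 4, -2)
w2 = Bw1 = (10·(-8) + 2·4 + 3·(-2); 2·(-8) + 6·4 + 1·(-2); 3·(-8) + 1·4 + 8·(-2)) = (-78, 6, -36)
Requested component of w2: -78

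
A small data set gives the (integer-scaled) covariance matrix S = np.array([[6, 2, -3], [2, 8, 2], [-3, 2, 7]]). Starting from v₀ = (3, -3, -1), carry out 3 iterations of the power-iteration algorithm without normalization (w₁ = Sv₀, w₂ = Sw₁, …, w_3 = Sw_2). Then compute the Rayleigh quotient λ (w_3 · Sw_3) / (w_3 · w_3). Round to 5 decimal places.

9.67572

w1 = Sv₀ = (6·3 + 2·(-3) + (-3)·(-1); 2·3 + 8·(-3) + 2·(-1); (-3)·3 + 2·(-3) + 7·(-1)) = (15, -20, -22)
w2 = Sw1 = (6·15 + 2·(-20) + (-3)·(-22); 2·15 + 8·(-20) + 2·(-22); (-3)·15 + 2·(-20) + 7·(-22)) = (116, -174, -239)
w3 = Sw2 = (1065, -1638, -2369)
Sw3 = (10221, -15712, -23054)
w3·Sw3 = 1065·10221 + (-1638)·(-15712) + (-2369)·(-23054) = 91236547; w3·w3 = 1065·1065 + (-1638)·(-1638) + (-2369)·(-2369) = 9429430
λ ≈ 91236547/9429430 = 9.67572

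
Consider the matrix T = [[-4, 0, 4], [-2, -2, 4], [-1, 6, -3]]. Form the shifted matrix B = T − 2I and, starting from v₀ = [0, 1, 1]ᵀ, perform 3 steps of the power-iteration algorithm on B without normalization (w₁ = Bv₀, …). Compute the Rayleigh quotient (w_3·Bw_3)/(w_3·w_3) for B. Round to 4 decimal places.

-4.0680

B = T − 2I has rows (-6, 0, 4); (-2, -4, 4); (-1, 6, -5)
w1 = Bv₀ = ((-6)·0 + 0·1 + 4·1; (-2)·0 + (-4)·1 + 4·1; (-1)·0 + 6·1 + (-5)·1) = (4, 0, 1)
w2 = Bw1 = ((-6)·4 + 0·0 + 4·1; (-2)·4 + (-4)·0 + 4·1; (-1)·4 + 6·0 + (-5)·1) = (-20, -4, -9)
w3 = Bw2 = (84, 20, 41)
Bw3 = (-340, -84, -169)
w3·Bw3 = -37169; w3·w3 = 9137; μ ≈ -37169/9137 = -4.0680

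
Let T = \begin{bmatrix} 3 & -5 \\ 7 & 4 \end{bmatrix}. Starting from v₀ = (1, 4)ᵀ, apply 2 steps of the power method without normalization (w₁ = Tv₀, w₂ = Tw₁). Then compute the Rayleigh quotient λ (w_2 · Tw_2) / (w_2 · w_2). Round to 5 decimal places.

3.34269

w1 = Tv₀ = (3·1 + (-5)·4; 7·1 + 4·4) = (-17, 23)
w2 = Tw1 = (3·(-17) + (-5)·23; 7·(-17) + 4·23) = (-166, -27)
Tw2 = (-363, -1270)
w2·Tw2 = (-166)·(-363) + (-27)·(-1270) = 94548; w2·w2 = (-166)·(-166) + (-27)·(-27) = 28285
λ ≈ 94548/28285 = 3.34269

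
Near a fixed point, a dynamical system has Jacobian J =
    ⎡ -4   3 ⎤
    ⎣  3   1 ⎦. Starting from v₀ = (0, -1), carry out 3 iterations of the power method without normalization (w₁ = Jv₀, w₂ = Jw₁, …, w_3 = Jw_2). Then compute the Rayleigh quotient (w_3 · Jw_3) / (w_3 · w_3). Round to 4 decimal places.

w1 = Jv₀ = ((-4)·0 + 3·(-1); 3·0 + 1·(-1)) = (-3, -1)
w2 = Jw1 = ((-4)·(-3) + 3·(-1); 3·(-3) + 1·(-1)) = (9, -10)
w3 = Jw2 = (-66, 17)
Jw3 = (315, -181)
w3·Jw3 = (-66)·315 + 17·(-181) = -23867; w3·w3 = (-66)·(-66) + 17·17 = 4645
λ ≈ -23867/4645 = -5.1382

λ ≈ -5.1382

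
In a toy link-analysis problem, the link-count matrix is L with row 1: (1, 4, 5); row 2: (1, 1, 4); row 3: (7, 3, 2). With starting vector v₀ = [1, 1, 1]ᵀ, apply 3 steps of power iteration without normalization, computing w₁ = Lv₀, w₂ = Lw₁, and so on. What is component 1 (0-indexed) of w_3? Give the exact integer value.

606

w1 = Lv₀ = (10, 6, 12)
w2 = Lw1 = (94, 64, 112)
w3 = Lw2 = (910, 606, 1074)
The requested component of w3 is 606.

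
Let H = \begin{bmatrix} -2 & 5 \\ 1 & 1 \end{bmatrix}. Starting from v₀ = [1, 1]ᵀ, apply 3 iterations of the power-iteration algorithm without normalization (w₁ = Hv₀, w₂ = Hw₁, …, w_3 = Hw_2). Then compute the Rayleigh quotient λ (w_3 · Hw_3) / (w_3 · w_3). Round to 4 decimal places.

w1 = Hv₀ = (3, 2)
w2 = Hw1 = (4, 5)
w3 = Hw2 = (17, 9)
Hw3 = (11, 26)
w3·Hw3 = 17·11 + 9·26 = 421; w3·w3 = 17·17 + 9·9 = 370
λ ≈ 421/370 = 1.1378

1.1378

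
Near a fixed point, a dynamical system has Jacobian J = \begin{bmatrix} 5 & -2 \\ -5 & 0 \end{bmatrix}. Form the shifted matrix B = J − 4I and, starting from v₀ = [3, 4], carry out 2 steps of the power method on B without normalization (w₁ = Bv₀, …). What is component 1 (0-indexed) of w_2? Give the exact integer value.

B = J − 4I has rows (1, -2); (-5, -4)
w1 = Bv₀ = (1·3 + (-2)·4; (-5)·3 + (-4)·4) = (-5, -31)
w2 = Bw1 = (1·(-5) + (-2)·(-31); (-5)·(-5) + (-4)·(-31)) = (57, 149)
Requested component of w2: 149

149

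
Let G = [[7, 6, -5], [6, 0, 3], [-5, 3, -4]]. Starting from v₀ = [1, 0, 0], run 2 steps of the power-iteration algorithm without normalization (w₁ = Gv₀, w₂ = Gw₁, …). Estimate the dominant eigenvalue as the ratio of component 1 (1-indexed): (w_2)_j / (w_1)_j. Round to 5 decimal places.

λ ≈ 15.71429

w1 = Gv₀ = (7·1 + 6·0 + (-5)·0; 6·1 + 0·0 + 3·0; (-5)·1 + 3·0 + (-4)·0) = (7, 6, -5)
w2 = Gw1 = (7·7 + 6·6 + (-5)·(-5); 6·7 + 0·6 + 3·(-5); (-5)·7 + 3·6 + (-4)·(-5)) = (110, 27, 3)
Ratio at component: 110 / 7 = 15.71429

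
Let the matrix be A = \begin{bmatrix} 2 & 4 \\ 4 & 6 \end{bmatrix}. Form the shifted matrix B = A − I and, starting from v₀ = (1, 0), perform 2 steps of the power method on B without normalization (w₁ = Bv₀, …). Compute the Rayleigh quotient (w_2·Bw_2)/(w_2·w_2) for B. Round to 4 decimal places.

7.4370

B = A − I has rows (1, 4); (4, 5)
w1 = Bv₀ = (1·1 + 4·0; 4·1 + 5·0) = (1, 4)
w2 = Bw1 = (1·1 + 4·4; 4·1 + 5·4) = (17, 24)
Bw2 = (113, 188)
w2·Bw2 = 6433; w2·w2 = 865; μ ≈ 6433/865 = 7.4370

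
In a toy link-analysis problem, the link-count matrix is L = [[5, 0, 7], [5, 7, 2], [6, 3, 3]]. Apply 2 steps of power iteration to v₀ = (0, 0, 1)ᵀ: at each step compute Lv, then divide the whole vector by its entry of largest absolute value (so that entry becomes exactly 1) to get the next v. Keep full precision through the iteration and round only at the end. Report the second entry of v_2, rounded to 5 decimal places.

Lv0 = (7.000000, 2.000000, 3.000000); divide by 7.000000 → v1 = (1.000000, 0.285714, 0.428571)
Lv1 = (8.000000, 7.857143, 8.142857); divide by 8.142857 → v2 = (0.982456, 0.964912, 1.000000)
Requested entry of v2: 55/57 = 0.96491

0.96491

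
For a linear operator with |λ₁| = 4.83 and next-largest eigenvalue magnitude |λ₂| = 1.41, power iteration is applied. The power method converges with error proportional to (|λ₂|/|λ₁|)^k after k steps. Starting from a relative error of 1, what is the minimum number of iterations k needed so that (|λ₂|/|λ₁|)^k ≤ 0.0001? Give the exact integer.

|λ₂/λ₁| = 1.41/4.83 = 0.29193
Need k ≥ ln(0.0001) / ln(0.29193) = -9.2103 / -1.2313 ≈ 7.480
Smallest integer k satisfying the bound: 8

8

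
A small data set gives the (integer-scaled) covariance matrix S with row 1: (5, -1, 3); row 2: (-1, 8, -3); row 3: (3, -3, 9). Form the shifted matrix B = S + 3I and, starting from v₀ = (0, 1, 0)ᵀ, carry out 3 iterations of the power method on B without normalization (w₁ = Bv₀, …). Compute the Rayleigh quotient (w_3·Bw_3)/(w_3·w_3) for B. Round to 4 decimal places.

B = S + 3I has rows (8, -1, 3); (-1, 11, -3); (3, -3, 12)
w1 = Bv₀ = (8·0 + (-1)·1 + 3·0; (-1)·0 + 11·1 + (-3)·0; 3·0 + (-3)·1 + 12·0) = (-1, 11, -3)
w2 = Bw1 = (8·(-1) + (-1)·11 + 3·(-3); (-1)·(-1) + 11·11 + (-3)·(-3); 3·(-1) + (-3)·11 + 12·(-3)) = (-28, 131, -72)
w3 = Bw2 = (-571, 1685, -1341)
Bw3 = (-10276, 23129, -22860)
w3·Bw3 = 75495221; w3·w3 = 4963547; μ ≈ 75495221/4963547 = 15.2099

15.2099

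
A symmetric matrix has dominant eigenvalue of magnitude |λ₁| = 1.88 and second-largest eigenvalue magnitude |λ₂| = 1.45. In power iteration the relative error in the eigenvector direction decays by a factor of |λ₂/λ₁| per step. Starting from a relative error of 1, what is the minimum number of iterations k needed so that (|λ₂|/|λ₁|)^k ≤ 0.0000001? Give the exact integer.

63

|λ₂/λ₁| = 1.45/1.88 = 0.77128
Need k ≥ ln(0.0000001) / ln(0.77128) = -16.1181 / -0.2597 ≈ 62.062
Smallest integer k satisfying the bound: 63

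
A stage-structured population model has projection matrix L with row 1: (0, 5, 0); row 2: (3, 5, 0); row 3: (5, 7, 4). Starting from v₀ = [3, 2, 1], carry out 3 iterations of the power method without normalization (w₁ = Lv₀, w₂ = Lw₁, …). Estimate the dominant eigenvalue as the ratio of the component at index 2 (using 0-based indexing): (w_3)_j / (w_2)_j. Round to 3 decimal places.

λ ≈ 8.286

w1 = Lv₀ = (0·3 + 5·2 + 0·1; 3·3 + 5·2 + 0·1; 5·3 + 7·2 + 4·1) = (10, 19, 33)
w2 = Lw1 = (0·10 + 5·19 + 0·33; 3·10 + 5·19 + 0·33; 5·10 + 7·19 + 4·33) = (95, 125, 315)
w3 = Lw2 = (625, 910, 2610)
Ratio at component: 2610 / 315 = 8.286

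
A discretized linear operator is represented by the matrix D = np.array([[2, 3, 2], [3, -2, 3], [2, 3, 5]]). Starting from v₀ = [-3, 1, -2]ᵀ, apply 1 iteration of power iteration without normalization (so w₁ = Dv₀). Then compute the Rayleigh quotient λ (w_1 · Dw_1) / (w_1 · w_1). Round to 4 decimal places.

w1 = Dv₀ = (2·(-3) + 3·1 + 2·(-2); 3·(-3) + (-2)·1 + 3·(-2); 2·(-3) + 3·1 + 5·(-2)) = (-7, -17, -13)
Dw1 = (-91, -26, -130)
w1·Dw1 = (-7)·(-91) + (-17)·(-26) + (-13)·(-130) = 2769; w1·w1 = (-7)·(-7) + (-17)·(-17) + (-13)·(-13) = 507
λ ≈ 2769/507 = 5.4615

λ ≈ 5.4615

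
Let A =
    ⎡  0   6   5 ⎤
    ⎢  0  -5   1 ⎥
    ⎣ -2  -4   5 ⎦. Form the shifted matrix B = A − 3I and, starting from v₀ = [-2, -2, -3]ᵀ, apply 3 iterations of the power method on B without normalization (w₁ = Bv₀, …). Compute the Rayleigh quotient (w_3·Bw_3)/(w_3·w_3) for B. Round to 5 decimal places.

B = A − 3I has rows (-3, 6, 5); (0, -8, 1); (-2, -4, 2)
w1 = Bv₀ = ((-3)·(-2) + 6·(-2) + 5·(-3); 0·(-2) + (-8)·(-2) + 1·(-3); (-2)·(-2) + (-4)·(-2) + 2·(-3)) = (-21, 13, 6)
w2 = Bw1 = ((-3)·(-21) + 6·13 + 5·6; 0·(-21) + (-8)·13 + 1·6; (-2)·(-21) + (-4)·13 + 2·6) = (171, -98, 2)
w3 = Bw2 = (-1091, 786, 54)
Bw3 = (8259, -6234, -854)
w3·Bw3 = -13956609; w3·w3 = 1810993; μ ≈ -13956609/1810993 = -7.70661

μ ≈ -7.70661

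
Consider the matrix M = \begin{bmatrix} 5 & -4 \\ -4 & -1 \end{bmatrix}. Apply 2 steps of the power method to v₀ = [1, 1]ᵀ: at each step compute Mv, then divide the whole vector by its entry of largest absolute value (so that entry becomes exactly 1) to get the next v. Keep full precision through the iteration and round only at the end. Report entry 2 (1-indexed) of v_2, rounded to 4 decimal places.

0.0400

Mv0 = (1.00000, -5.00000); divide by -5.00000 → v1 = (-0.20000, 1.00000)
Mv1 = (-5.00000, -0.20000); divide by -5.00000 → v2 = (1.00000, 0.04000)
Requested entry of v2: 1/25 = 0.0400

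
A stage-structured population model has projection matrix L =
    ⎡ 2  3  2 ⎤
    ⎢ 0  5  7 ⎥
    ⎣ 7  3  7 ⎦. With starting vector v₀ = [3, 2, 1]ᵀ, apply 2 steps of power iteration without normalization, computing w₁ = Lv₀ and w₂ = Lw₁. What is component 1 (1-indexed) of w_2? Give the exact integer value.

147

w1 = Lv₀ = (14, 17, 34)
w2 = Lw1 = (147, 323, 387)
The requested component of w2 is 147.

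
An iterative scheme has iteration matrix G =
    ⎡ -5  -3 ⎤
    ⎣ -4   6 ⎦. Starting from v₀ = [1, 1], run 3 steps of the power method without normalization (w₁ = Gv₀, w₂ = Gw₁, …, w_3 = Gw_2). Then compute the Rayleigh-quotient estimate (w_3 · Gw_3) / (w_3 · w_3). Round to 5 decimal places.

λ ≈ -0.80979

w1 = Gv₀ = ((-5)·1 + (-3)·1; (-4)·1 + 6·1) = (-8, 2)
w2 = Gw1 = ((-5)·(-8) + (-3)·2; (-4)·(-8) + 6·2) = (34, 44)
w3 = Gw2 = (-302, 128)
Gw3 = (1126, 1976)
w3·Gw3 = (-302)·1126 + 128·1976 = -87124; w3·w3 = (-302)·(-302) + 128·128 = 107588
λ ≈ -87124/107588 = -0.80979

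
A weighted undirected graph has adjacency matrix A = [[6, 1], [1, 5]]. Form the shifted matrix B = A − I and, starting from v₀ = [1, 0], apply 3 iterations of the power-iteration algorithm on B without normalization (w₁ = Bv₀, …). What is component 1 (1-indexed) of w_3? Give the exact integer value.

B = A − I has rows (5, 1); (1, 4)
w1 = Bv₀ = (5, 1)
w2 = Bw1 = (26, 9)
w3 = Bw2 = (139, 62)
Requested component of w3: 139

139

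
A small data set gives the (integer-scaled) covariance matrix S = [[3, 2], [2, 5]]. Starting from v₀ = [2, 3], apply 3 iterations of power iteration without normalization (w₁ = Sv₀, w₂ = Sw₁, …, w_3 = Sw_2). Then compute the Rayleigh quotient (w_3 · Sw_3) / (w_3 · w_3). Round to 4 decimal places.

λ ≈ 6.2361

w1 = Sv₀ = (3·2 + 2·3; 2·2 + 5·3) = (12, 19)
w2 = Sw1 = (3·12 + 2·19; 2·12 + 5·19) = (74, 119)
w3 = Sw2 = (460, 743)
Sw3 = (2866, 4635)
w3·Sw3 = 460·2866 + 743·4635 = 4762165; w3·w3 = 460·460 + 743·743 = 763649
λ ≈ 4762165/763649 = 6.2361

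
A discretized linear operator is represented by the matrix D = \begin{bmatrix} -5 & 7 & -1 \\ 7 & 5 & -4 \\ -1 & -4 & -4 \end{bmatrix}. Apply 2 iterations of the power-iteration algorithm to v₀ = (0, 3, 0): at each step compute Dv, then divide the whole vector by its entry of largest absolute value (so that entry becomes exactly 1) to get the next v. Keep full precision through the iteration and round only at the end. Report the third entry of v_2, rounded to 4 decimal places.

-0.1222

Dv0 = (21.00000, 15.00000, -12.00000); divide by 21.00000 → v1 = (1.00000, 0.71429, -0.57143)
Dv1 = (0.57143, 12.85714, -1.57143); divide by 12.85714 → v2 = (0.04444, 1.00000, -0.12222)
Requested entry of v2: -33/270 = -0.1222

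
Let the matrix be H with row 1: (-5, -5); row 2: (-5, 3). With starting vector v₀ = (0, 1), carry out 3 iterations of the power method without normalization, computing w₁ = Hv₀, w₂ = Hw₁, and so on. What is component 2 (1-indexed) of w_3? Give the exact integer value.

w1 = Hv₀ = ((-5)·0 + (-5)·1; (-5)·0 + 3·1) = (-5, 3)
w2 = Hw1 = ((-5)·(-5) + (-5)·3; (-5)·(-5) + 3·3) = (10, 34)
w3 = Hw2 = (-220, 52)
The requested component of w3 is 52.

52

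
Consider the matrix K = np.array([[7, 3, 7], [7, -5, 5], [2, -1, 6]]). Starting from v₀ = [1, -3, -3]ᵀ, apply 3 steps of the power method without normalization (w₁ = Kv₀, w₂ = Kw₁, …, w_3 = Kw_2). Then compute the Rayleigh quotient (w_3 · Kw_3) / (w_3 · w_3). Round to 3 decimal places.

λ ≈ 11.117

w1 = Kv₀ = (7·1 + 3·(-3) + 7·(-3); 7·1 + (-5)·(-3) + 5·(-3); 2·1 + (-1)·(-3) + 6·(-3)) = (-23, 7, -13)
w2 = Kw1 = (7·(-23) + 3·7 + 7·(-13); 7·(-23) + (-5)·7 + 5·(-13); 2·(-23) + (-1)·7 + 6·(-13)) = (-231, -261, -131)
w3 = Kw2 = (-3317, -967, -987)
Kw3 = (-33029, -23319, -11589)
w3·Kw3 = (-3317)·(-33029) + (-967)·(-23319) + (-987)·(-11589) = 143545009; w3·w3 = (-3317)·(-3317) + (-967)·(-967) + (-987)·(-987) = 12911747
λ ≈ 143545009/12911747 = 11.117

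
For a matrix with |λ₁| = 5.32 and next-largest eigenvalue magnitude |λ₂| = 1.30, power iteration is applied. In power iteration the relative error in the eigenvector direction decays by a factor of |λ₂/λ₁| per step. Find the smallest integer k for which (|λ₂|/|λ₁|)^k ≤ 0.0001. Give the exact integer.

7

|λ₂/λ₁| = 1.30/5.32 = 0.24436
Need k ≥ ln(0.0001) / ln(0.24436) = -9.2103 / -1.4091 ≈ 6.536
Smallest integer k satisfying the bound: 7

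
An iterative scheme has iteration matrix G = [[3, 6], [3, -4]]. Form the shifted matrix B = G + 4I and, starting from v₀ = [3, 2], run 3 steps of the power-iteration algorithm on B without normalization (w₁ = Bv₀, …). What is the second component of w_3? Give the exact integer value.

B = G + 4I has rows (7, 6); (3, 0)
w1 = Bv₀ = (7·3 + 6·2; 3·3 + 0·2) = (33, 9)
w2 = Bw1 = (7·33 + 6·9; 3·33 + 0·9) = (285, 99)
w3 = Bw2 = (2589, 855)
Requested component of w3: 855

855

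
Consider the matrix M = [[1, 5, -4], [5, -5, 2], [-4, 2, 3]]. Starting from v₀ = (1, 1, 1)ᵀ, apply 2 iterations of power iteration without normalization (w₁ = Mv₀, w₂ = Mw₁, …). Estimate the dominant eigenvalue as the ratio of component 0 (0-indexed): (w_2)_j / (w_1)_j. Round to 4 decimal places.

4.0000

w1 = Mv₀ = (2, 2, 1)
w2 = Mw1 = (8, 2, -1)
Ratio at component: 8 / 2 = 4.0000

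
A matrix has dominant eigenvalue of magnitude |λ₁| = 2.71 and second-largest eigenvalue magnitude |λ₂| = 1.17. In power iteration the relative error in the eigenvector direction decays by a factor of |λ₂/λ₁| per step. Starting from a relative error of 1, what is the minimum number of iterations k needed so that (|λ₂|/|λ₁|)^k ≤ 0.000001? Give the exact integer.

17

|λ₂/λ₁| = 1.17/2.71 = 0.43173
Need k ≥ ln(0.000001) / ln(0.43173) = -13.8155 / -0.8399 ≈ 16.448
Smallest integer k satisfying the bound: 17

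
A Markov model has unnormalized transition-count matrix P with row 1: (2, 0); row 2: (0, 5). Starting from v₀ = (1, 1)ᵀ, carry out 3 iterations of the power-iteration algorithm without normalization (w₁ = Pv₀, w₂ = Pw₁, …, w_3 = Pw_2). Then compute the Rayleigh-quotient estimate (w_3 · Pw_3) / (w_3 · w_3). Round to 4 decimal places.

4.9878

w1 = Pv₀ = (2, 5)
w2 = Pw1 = (4, 25)
w3 = Pw2 = (8, 125)
Pw3 = (16, 625)
w3·Pw3 = 8·16 + 125·625 = 78253; w3·w3 = 8·8 + 125·125 = 15689
λ ≈ 78253/15689 = 4.9878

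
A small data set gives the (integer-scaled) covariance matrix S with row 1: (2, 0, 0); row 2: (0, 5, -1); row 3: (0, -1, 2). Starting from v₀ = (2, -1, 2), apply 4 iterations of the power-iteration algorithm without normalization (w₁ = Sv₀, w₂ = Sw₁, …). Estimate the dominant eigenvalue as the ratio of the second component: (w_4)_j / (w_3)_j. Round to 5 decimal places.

w1 = Sv₀ = (4, -7, 5)
w2 = Sw1 = (8, -40, 17)
w3 = Sw2 = (16, -217, 74)
w4 = Sw3 = (32, -1159, 365)
Ratio at component: -1159 / -217 = 5.34101

λ ≈ 5.34101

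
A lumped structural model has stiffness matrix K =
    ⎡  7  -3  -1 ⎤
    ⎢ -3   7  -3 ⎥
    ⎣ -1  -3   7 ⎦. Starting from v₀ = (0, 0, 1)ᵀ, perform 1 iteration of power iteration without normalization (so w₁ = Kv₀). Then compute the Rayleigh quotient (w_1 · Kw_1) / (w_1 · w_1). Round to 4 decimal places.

w1 = Kv₀ = (-1, -3, 7)
Kw1 = (-5, -39, 59)
w1·Kw1 = (-1)·(-5) + (-3)·(-39) + 7·59 = 535; w1·w1 = (-1)·(-1) + (-3)·(-3) + 7·7 = 59
λ ≈ 535/59 = 9.0678

9.0678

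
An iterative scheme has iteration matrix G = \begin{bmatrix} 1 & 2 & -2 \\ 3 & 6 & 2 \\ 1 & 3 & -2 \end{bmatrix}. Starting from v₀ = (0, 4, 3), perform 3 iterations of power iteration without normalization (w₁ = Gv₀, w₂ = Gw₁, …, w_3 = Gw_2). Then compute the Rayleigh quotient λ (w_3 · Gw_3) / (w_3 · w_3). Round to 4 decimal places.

w1 = Gv₀ = (2, 30, 6)
w2 = Gw1 = (50, 198, 80)
w3 = Gw2 = (286, 1498, 484)
Gw3 = (2314, 10814, 3812)
w3·Gw3 = 286·2314 + 1498·10814 + 484·3812 = 18706184; w3·w3 = 286·286 + 1498·1498 + 484·484 = 2560056
λ ≈ 18706184/2560056 = 7.3069

λ ≈ 7.3069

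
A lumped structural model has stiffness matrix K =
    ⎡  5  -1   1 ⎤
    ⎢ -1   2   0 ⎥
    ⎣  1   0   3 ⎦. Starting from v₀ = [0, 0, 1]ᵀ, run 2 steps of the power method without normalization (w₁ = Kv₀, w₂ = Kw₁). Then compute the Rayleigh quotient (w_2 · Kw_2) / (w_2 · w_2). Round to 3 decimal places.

w1 = Kv₀ = (5·0 + (-1)·0 + 1·1; (-1)·0 + 2·0 + 0·1; 1·0 + 0·0 + 3·1) = (1, 0, 3)
w2 = Kw1 = (5·1 + (-1)·0 + 1·3; (-1)·1 + 2·0 + 0·3; 1·1 + 0·0 + 3·3) = (8, -1, 10)
Kw2 = (51, -10, 38)
w2·Kw2 = 8·51 + (-1)·(-10) + 10·38 = 798; w2·w2 = 8·8 + (-1)·(-1) + 10·10 = 165
λ ≈ 798/165 = 4.836

4.836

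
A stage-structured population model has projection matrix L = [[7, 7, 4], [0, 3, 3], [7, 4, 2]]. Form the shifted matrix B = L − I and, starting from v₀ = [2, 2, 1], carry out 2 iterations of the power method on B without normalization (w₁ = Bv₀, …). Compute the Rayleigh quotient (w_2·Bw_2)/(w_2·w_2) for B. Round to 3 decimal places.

B = L − I has rows (6, 7, 4); (0, 2, 3); (7, 4, 1)
w1 = Bv₀ = (30, 7, 23)
w2 = Bw1 = (321, 83, 261)
Bw2 = (3551, 949, 2840)
w2·Bw2 = 1959878; w2·w2 = 178051; μ ≈ 1959878/178051 = 11.007

μ ≈ 11.007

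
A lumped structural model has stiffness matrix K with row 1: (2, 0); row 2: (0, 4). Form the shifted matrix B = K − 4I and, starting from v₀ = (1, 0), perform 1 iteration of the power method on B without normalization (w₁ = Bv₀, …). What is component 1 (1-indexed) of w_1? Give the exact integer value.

B = K − 4I has rows (-2, 0); (0, 0)
w1 = Bv₀ = ((-2)·1 + 0·0; 0·1 + 0·0) = (-2, 0)
Requested component of w1: -2

-2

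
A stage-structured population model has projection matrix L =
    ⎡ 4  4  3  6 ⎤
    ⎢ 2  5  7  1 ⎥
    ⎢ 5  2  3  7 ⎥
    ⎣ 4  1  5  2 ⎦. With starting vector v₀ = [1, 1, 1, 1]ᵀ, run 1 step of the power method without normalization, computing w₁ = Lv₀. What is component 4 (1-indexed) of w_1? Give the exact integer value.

w1 = Lv₀ = (17, 15, 17, 12)
The requested component of w1 is 12.

12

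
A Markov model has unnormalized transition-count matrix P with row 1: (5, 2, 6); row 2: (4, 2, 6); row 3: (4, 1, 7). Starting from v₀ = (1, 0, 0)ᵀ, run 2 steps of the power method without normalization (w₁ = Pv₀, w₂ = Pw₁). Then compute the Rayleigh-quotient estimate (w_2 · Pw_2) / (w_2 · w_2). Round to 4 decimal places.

12.3522

w1 = Pv₀ = (5·1 + 2·0 + 6·0; 4·1 + 2·0 + 6·0; 4·1 + 1·0 + 7·0) = (5, 4, 4)
w2 = Pw1 = (5·5 + 2·4 + 6·4; 4·5 + 2·4 + 6·4; 4·5 + 1·4 + 7·4) = (57, 52, 52)
Pw2 = (701, 644, 644)
w2·Pw2 = 57·701 + 52·644 + 52·644 = 106933; w2·w2 = 57·57 + 52·52 + 52·52 = 8657
λ ≈ 106933/8657 = 12.3522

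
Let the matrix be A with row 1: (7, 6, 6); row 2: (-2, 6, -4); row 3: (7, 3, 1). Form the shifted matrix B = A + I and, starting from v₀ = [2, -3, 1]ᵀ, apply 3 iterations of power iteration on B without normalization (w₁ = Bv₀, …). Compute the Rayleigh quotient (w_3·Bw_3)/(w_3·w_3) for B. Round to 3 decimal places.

B = A + I has rows (8, 6, 6); (-2, 7, -4); (7, 3, 2)
w1 = Bv₀ = (8·2 + 6·(-3) + 6·1; (-2)·2 + 7·(-3) + (-4)·1; 7·2 + 3·(-3) + 2·1) = (4, -29, 7)
w2 = Bw1 = (8·4 + 6·(-29) + 6·7; (-2)·4 + 7·(-29) + (-4)·7; 7·4 + 3·(-29) + 2·7) = (-100, -239, -45)
w3 = Bw2 = (-2504, -1293, -1507)
Bw3 = (-36832, 1985, -24421)
w3·Bw3 = 126463170; w3·w3 = 10212914; μ ≈ 126463170/10212914 = 12.383

μ ≈ 12.383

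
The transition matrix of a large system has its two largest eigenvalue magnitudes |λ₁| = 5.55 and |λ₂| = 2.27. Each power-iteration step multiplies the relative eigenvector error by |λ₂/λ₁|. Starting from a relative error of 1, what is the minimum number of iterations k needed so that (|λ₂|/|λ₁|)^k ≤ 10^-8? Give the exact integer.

|λ₂/λ₁| = 2.27/5.55 = 0.40901
Need k ≥ ln(10^-8) / ln(0.40901) = -18.4207 / -0.8940 ≈ 20.604
Smallest integer k satisfying the bound: 21

21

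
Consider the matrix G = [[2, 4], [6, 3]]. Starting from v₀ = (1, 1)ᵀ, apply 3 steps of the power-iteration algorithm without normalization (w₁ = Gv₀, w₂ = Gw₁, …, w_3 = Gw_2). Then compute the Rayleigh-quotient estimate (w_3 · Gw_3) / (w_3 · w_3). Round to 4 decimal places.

w1 = Gv₀ = (2·1 + 4·1; 6·1 + 3·1) = (6, 9)
w2 = Gw1 = (2·6 + 4·9; 6·6 + 3·9) = (48, 63)
w3 = Gw2 = (348, 477)
Gw3 = (2604, 3519)
w3·Gw3 = 348·2604 + 477·3519 = 2584755; w3·w3 = 348·348 + 477·477 = 348633
λ ≈ 2584755/348633 = 7.4140

7.4140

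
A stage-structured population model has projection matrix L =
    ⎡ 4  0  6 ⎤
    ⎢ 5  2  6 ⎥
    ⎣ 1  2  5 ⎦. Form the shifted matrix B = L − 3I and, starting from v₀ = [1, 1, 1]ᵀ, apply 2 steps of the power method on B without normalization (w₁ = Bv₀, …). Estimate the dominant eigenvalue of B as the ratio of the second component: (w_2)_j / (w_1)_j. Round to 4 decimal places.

μ ≈ 5.5000

B = L − 3I has rows (1, 0, 6); (5, -1, 6); (1, 2, 2)
w1 = Bv₀ = (1·1 + 0·1 + 6·1; 5·1 + (-1)·1 + 6·1; 1·1 + 2·1 + 2·1) = (7, 10, 5)
w2 = Bw1 = (1·7 + 0·10 + 6·5; 5·7 + (-1)·10 + 6·5; 1·7 + 2·10 + 2·5) = (37, 55, 37)
Ratio: 55/10 = 5.5000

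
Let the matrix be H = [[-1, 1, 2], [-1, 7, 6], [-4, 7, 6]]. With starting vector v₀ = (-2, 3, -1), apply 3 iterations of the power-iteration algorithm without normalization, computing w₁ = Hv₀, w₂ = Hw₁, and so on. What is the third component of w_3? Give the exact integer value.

w1 = Hv₀ = ((-1)·(-2) + 1·3 + 2·(-1); (-1)·(-2) + 7·3 + 6·(-1); (-4)·(-2) + 7·3 + 6·(-1)) = (3, 17, 23)
w2 = Hw1 = ((-1)·3 + 1·17 + 2·23; (-1)·3 + 7·17 + 6·23; (-4)·3 + 7·17 + 6·23) = (60, 254, 245)
w3 = Hw2 = (684, 3188, 3008)
The requested component of w3 is 3008.

3008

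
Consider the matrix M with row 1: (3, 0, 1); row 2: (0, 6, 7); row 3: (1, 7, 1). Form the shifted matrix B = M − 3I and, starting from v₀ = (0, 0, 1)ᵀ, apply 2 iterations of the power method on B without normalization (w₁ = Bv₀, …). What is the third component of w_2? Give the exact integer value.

B = M − 3I has rows (0, 0, 1); (0, 3, 7); (1, 7, -2)
w1 = Bv₀ = (1, 7, -2)
w2 = Bw1 = (-2, 7, 54)
Requested component of w2: 54

54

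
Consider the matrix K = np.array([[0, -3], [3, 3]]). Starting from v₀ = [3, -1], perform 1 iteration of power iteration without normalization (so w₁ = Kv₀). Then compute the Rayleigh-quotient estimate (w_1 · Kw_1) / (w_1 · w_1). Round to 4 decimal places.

w1 = Kv₀ = (3, 6)
Kw1 = (-18, 27)
w1·Kw1 = 3·(-18) + 6·27 = 108; w1·w1 = 3·3 + 6·6 = 45
λ ≈ 108/45 = 2.4000

2.4000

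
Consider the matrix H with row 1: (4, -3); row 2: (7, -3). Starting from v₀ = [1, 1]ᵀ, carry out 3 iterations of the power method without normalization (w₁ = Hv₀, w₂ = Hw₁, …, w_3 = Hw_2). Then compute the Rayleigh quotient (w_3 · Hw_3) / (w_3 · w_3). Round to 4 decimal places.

w1 = Hv₀ = (1, 4)
w2 = Hw1 = (-8, -5)
w3 = Hw2 = (-17, -41)
Hw3 = (55, 4)
w3·Hw3 = (-17)·55 + (-41)·4 = -1099; w3·w3 = (-17)·(-17) + (-41)·(-41) = 1970
λ ≈ -1099/1970 = -0.5579

-0.5579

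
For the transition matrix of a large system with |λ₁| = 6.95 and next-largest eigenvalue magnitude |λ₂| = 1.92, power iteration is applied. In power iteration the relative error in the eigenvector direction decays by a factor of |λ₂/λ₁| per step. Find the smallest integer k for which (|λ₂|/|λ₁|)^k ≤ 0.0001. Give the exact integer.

8

|λ₂/λ₁| = 1.92/6.95 = 0.27626
Need k ≥ ln(0.0001) / ln(0.27626) = -9.2103 / -1.2864 ≈ 7.160
Smallest integer k satisfying the bound: 8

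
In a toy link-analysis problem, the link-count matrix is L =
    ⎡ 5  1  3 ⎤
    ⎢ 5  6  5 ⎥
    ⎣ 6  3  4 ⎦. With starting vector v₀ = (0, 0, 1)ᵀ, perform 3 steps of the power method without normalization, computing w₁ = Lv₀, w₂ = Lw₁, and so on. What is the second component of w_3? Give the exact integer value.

795

w1 = Lv₀ = (3, 5, 4)
w2 = Lw1 = (32, 65, 49)
w3 = Lw2 = (372, 795, 583)
The requested component of w3 is 795.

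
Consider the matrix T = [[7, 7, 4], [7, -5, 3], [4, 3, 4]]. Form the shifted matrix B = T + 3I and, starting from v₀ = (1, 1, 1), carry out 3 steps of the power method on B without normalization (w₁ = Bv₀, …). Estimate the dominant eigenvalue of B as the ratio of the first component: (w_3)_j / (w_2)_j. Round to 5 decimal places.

B = T + 3I has rows (10, 7, 4); (7, -2, 3); (4, 3, 7)
w1 = Bv₀ = (10·1 + 7·1 + 4·1; 7·1 + (-2)·1 + 3·1; 4·1 + 3·1 + 7·1) = (21, 8, 14)
w2 = Bw1 = (10·21 + 7·8 + 4·14; 7·21 + (-2)·8 + 3·14; 4·21 + 3·8 + 7·14) = (322, 173, 206)
w3 = Bw2 = (5255, 2526, 3249)
Ratio: 5255/322 = 16.31988

μ ≈ 16.31988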